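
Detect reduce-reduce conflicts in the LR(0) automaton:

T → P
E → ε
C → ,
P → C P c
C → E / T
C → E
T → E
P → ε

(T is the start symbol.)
Yes — I0: [E → .] vs [P → .]; I2: [E → .] vs [P → .]; I3: [C → E .] vs [T → E .]; I6: [E → .] vs [P → .]

Augment with T' → T and build the canonical LR(0) collection (I0 = CLOSURE({[T' → . T]}), then GOTO on every symbol after a dot until no new states appear). It has 11 states:
  I0: { [C → . ,], [C → . E / T], [C → . E], [E → .], [P → . C P c], [P → .], [T → . E], [T → . P], [T' → . T] }  — shift, 2 reduces
  I1: { [C → , .] }  — reduce
  I2: { [C → . ,], [C → . E / T], [C → . E], [E → .], [P → . C P c], [P → .], [P → C . P c] }  — shift, 2 reduces
  I3: { [C → E . / T], [C → E .], [T → E .] }  — shift, 2 reduces
  I4: { [T → P .] }  — reduce
  I5: { [T' → T .] }  — accept
  I6: { [C → . ,], [C → . E / T], [C → . E], [C → E / . T], [E → .], [P → . C P c], [P → .], [T → . E], [T → . P] }  — shift, 2 reduces
  I7: { [C → E / T .] }  — reduce
  I8: { [C → E . / T], [C → E .] }  — shift, reduce
  I9: { [P → C P . c] }  — shift
  I10: { [P → C P c .] }  — reduce

I0 contains complete items [E → .], [P → .] — reduce-reduce conflict.
I2 contains complete items [E → .], [P → .] — reduce-reduce conflict.
I3 contains complete items [C → E .], [T → E .] — reduce-reduce conflict.
I6 contains complete items [E → .], [P → .] — reduce-reduce conflict.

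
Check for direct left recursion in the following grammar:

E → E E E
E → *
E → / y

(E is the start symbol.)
Yes, E is left-recursive

Direct left recursion occurs when N → N α for some non-terminal N (the right-hand side begins with the left-hand side itself).

E → E E E: LEFT RECURSIVE (starts with E)
E → *: starts with '*'
E → / y: starts with '/'

The grammar has direct left recursion on: E.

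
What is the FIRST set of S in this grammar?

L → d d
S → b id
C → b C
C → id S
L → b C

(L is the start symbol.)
To compute FIRST(S), examine every production with S on the left-hand side, reading each right-hand side left to right until a non-nullable symbol is reached.

From S → b id:
  - b is a terminal: add 'b' and stop

Collecting: FIRST(S) = { 'b' }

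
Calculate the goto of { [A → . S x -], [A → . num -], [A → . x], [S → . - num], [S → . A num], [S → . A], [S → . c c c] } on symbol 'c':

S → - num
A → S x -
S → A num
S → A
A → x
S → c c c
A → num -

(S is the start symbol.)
{ [S → c . c c] }

GOTO(I, 'c') = CLOSURE({ [A → αX.β] : [A → α.Xβ] ∈ I, X = 'c' })

Items with dot before 'c', with the dot advanced:
  [S → . c c c] → [S → c . c c]
Closure adds nothing (no advanced item has the dot before a non-terminal).

GOTO = { [S → c . c c] }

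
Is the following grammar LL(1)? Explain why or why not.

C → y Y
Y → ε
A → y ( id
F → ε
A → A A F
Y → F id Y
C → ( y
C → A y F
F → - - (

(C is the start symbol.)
No. Predict set conflict for C: { 'y' }

A grammar is LL(1) if for each non-terminal N with multiple productions, the predict sets of those productions are pairwise disjoint, where PREDICT(N → α) = (FIRST(α) \ {ε}) ∪ (FOLLOW(N) if α ⇒* ε).

Relevant sets:
  FIRST(A) = { 'y' }
  FIRST(F) = { '-', ε }
  FOLLOW(Y) = { $ }
  FOLLOW(F) = { $, '-', 'id', 'y' }

For C:
  PREDICT(C → y Y) = { 'y' }
  PREDICT(C → '(' y) = { '(' }
  PREDICT(C → A y F) = { 'y' }
For Y:
  PREDICT(Y → ε) = { $ }
  PREDICT(Y → F id Y) = { '-', 'id' }
For A:
  PREDICT(A → y '(' id) = { 'y' }
  PREDICT(A → A A F) = { 'y' }
For F:
  PREDICT(F → ε) = { $, '-', 'id', 'y' }
  PREDICT(F → '-' '-' '(') = { '-' }

Conflict found: Predict set conflict for C: { 'y' }
The grammar is NOT LL(1).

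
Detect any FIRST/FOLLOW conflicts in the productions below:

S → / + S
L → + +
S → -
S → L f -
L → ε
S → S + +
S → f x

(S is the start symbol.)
No FIRST/FOLLOW conflicts.

A FIRST/FOLLOW conflict occurs when a non-terminal N has a nullable alternative N → β (β ⇒* ε) and another alternative N → α with FIRST(α) ∩ FOLLOW(N) ≠ ∅: on such a lookahead the parser cannot decide between expanding α and letting N vanish via β.

Nullable non-terminals: L.

L: nullable alternative(s) L → ε; FOLLOW(L) = { 'f' }
  L → + +: FIRST \ {ε} = { '+' } — disjoint from FOLLOW(L)
  L → ε: FIRST \ {ε} = { } — this is the only nullable alternative, skip

S has no nullable alternative, so no FIRST/FOLLOW check is needed there.

No FIRST/FOLLOW conflicts found.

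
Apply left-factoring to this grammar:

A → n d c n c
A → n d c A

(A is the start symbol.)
Left-factoring transforms A → αβ₁ | αβ₂ into A → αA' and A' → β₁ | β₂
(α is the longest common prefix among the alternatives). Repeat until
no nonterminal has two alternatives with a common prefix.

Round 1: A has alternatives sharing prefix 'n d c'. Introduce A': A → n d c A'
  Add: A' → n c
  Add: A' → A

No remaining common prefixes — done.

Resulting grammar:
A → n d c A'
A' → n c
A' → A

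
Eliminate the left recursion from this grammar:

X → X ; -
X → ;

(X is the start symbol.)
X → ; X'
X' → ; - X'
X' → ε

X is directly left-recursive. The standard transformation for
  A → A α₁ | ... | A α_m | β₁ | ... | β_n
is
  A  → β₁ A' | ... | β_n A'
  A' → α₁ A' | ... | α_m A' | ε

X → ; becomes X → ; X'
X → X ; - becomes X' → ; - X'
Add X' → ε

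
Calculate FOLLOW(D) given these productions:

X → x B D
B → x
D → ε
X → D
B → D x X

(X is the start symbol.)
To compute FOLLOW(D), find every occurrence of D on a right-hand side N → α D β: add FIRST(β) \ {ε}, and if β is empty or nullable also add FOLLOW(N). Iterate to a fixed point.

In X → x B D: D is at the end, add FOLLOW(X)
In X → D: D is at the end, add FOLLOW(X)
In B → D x X: D is followed by x X, add FIRST(x X) \ {ε} = { 'x' }

The FOLLOW sets referred to above (computed the same way, to a fixed point):
  FOLLOW(X) = { $ }

Taking the union: FOLLOW(D) = { $, 'x' }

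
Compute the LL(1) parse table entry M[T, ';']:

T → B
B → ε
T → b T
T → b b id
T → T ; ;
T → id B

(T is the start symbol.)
T → B, T → T ; ;

To find M[T, ';'], we find productions for T where ';' is in the predict set (PREDICT(N → α) = (FIRST(α) \ {ε}) ∪ (FOLLOW(N) if α ⇒* ε)).

Relevant sets:
  FIRST(B) = { ε }
  FIRST(T) = { ';', 'b', 'id', ε }
  FOLLOW(T) = { $, ';' }

T → B: PREDICT = { $, ';' }
  ';' is in predict set, so this production goes in M[T, ';']
T → b T: PREDICT = { 'b' }
T → b b id: PREDICT = { 'b' }
T → T ; ;: PREDICT = { ';', 'b', 'id' }
  ';' is in predict set, so this production goes in M[T, ';']
T → id B: PREDICT = { 'id' }

M[T, ';'] = T → B, T → T ; ;  (a multiply-defined cell — the grammar is not LL(1))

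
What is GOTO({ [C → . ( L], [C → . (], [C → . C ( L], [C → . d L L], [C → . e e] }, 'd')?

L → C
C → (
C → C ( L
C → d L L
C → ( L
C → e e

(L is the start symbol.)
GOTO(I, 'd') = CLOSURE({ [A → αX.β] : [A → α.Xβ] ∈ I, X = 'd' })

Items with dot before 'd', with the dot advanced:
  [C → . d L L] → [C → d . L L]
Closure of the advanced items:
  [C → d . L L] has the dot before L: add [L → . C]
  [L → . C] has the dot before C: add [C → . (], [C → . C ( L], [C → . d L L], [C → . ( L], [C → . e e]

GOTO = { [C → . ( L], [C → . (], [C → . C ( L], [C → . d L L], [C → . e e], [C → d . L L], [L → . C] }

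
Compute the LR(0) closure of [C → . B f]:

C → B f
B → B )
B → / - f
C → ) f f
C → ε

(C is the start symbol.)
To compute CLOSURE, for each item [A → α.Bβ] where B is a non-terminal, add [B → .γ] for all productions B → γ; repeat for the newly added items until nothing changes.

Start with: [C → . B f]
  [C → . B f] has the dot before B: add [B → . B )], [B → . / - f]
No further items can be added.

CLOSURE = { [B → . / - f], [B → . B )], [C → . B f] }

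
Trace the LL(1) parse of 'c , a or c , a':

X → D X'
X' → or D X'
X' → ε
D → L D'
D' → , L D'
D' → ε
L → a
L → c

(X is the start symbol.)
LL(1) parsing maintains a stack (initially the start symbol over $) and the input. At each step: if the stack top is a terminal, match it against the current input token; if it is a non-terminal N, replace it with the RHS of M[N, lookahead] (the unique production whose predict set contains the lookahead).

Stack is shown with the top on the left.

Stack        Input             Action
-------------------------------------
X $          c , a or c , a $  output X → D X'
D X' $       c , a or c , a $  output D → L D'
L D' X' $    c , a or c , a $  output L → c
c D' X' $    c , a or c , a $  match 'c'
D' X' $      , a or c , a $    output D' → , L D'
, L D' X' $  , a or c , a $    match ','
L D' X' $    a or c , a $      output L → a
a D' X' $    a or c , a $      match 'a'
D' X' $      or c , a $        output D' → ε
X' $         or c , a $        output X' → or D X'
or D X' $    or c , a $        match 'or'
D X' $       c , a $           output D → L D'
L D' X' $    c , a $           output L → c
c D' X' $    c , a $           match 'c'
D' X' $      , a $             output D' → , L D'
, L D' X' $  , a $             match ','
L D' X' $    a $               output L → a
a D' X' $    a $               match 'a'
D' X' $      $                 output D' → ε
X' $         $                 output X' → ε
$            $                 accept

The string is accepted.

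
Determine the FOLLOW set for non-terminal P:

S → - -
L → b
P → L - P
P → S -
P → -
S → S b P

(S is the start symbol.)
{ $, '-', 'b' }

In P → L - P: P is at the end; this adds FOLLOW(P) to itself — nothing new
In S → S b P: P is at the end, add FOLLOW(S)

The FOLLOW sets referred to above (computed the same way, to a fixed point):
  FOLLOW(S) = { $, '-', 'b' }

Taking the union: FOLLOW(P) = { $, '-', 'b' }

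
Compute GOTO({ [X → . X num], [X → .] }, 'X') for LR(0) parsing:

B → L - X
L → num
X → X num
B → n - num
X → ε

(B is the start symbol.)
{ [X → X . num] }

GOTO(I, 'X') = CLOSURE({ [A → αX.β] : [A → α.Xβ] ∈ I, X = 'X' })

Items with dot before 'X', with the dot advanced:
  [X → . X num] → [X → X . num]
Closure adds nothing (no advanced item has the dot before a non-terminal).

GOTO = { [X → X . num] }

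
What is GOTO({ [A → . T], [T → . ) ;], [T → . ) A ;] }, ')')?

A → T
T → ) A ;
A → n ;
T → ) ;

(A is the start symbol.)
{ [A → . T], [A → . n ;], [T → ) . ;], [T → ) . A ;], [T → . ) ;], [T → . ) A ;] }

GOTO(I, ')') = CLOSURE({ [A → αX.β] : [A → α.Xβ] ∈ I, X = ')' })

Items with dot before ')', with the dot advanced:
  [T → . ) ;] → [T → ) . ;]
  [T → . ) A ;] → [T → ) . A ;]
Closure of the advanced items:
  [T → ) . A ;] has the dot before A: add [A → . T], [A → . n ;]
  [A → . T] has the dot before T: add [T → . ) A ;], [T → . ) ;]

GOTO = { [A → . T], [A → . n ;], [T → ) . ;], [T → ) . A ;], [T → . ) ;], [T → . ) A ;] }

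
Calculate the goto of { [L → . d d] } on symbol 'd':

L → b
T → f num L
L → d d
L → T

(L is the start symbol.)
GOTO(I, 'd') = CLOSURE({ [A → αX.β] : [A → α.Xβ] ∈ I, X = 'd' })

Items with dot before 'd', with the dot advanced:
  [L → . d d] → [L → d . d]
Closure adds nothing (no advanced item has the dot before a non-terminal).

GOTO = { [L → d . d] }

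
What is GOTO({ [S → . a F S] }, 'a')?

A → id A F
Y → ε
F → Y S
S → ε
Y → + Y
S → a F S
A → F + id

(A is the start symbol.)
{ [F → . Y S], [S → a . F S], [Y → . + Y], [Y → .] }

GOTO(I, 'a') = CLOSURE({ [A → αX.β] : [A → α.Xβ] ∈ I, X = 'a' })

Items with dot before 'a', with the dot advanced:
  [S → . a F S] → [S → a . F S]
Closure of the advanced items:
  [S → a . F S] has the dot before F: add [F → . Y S]
  [F → . Y S] has the dot before Y: add [Y → .], [Y → . + Y]

GOTO = { [F → . Y S], [S → a . F S], [Y → . + Y], [Y → .] }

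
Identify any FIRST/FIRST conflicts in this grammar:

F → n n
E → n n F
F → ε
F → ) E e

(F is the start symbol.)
No FIRST/FIRST conflicts.

A FIRST/FIRST conflict occurs when two productions N → α and N → β for the same non-terminal have FIRST(α) ∩ FIRST(β) ≠ ∅ (with ε ∈ FIRST of a nullable right-hand side, so two nullable alternatives also conflict).

Productions for F:
  F → n n: FIRST = { 'n' }
  F → ε: FIRST = { ε }
  F → ) E e: FIRST = { ')' }
E has only one production, so no FIRST/FIRST conflict is possible there.

All alternatives of each non-terminal have pairwise disjoint FIRST sets.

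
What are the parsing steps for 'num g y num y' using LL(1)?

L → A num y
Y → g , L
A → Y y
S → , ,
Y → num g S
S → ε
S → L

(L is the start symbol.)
LL(1) parsing maintains a stack (initially the start symbol over $) and the input. At each step: if the stack top is a terminal, match it against the current input token; if it is a non-terminal N, replace it with the RHS of M[N, lookahead] (the unique production whose predict set contains the lookahead).

Stack is shown with the top on the left.

Stack              Input            Action
------------------------------------------
L $                num g y num y $  output L → A num y
A num y $          num g y num y $  output A → Y y
Y y num y $        num g y num y $  output Y → num g S
num g S y num y $  num g y num y $  match 'num'
g S y num y $      g y num y $      match 'g'
S y num y $        y num y $        output S → ε
y num y $          y num y $        match 'y'
num y $            num y $          match 'num'
y $                y $              match 'y'
$                  $                accept

The string is accepted.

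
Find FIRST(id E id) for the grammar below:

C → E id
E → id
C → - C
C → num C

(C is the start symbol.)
{ 'id' }

To compute FIRST(id E id), process the symbols left to right:
Symbol id is a terminal. Add 'id' and stop.
FIRST(id E id) = { 'id' }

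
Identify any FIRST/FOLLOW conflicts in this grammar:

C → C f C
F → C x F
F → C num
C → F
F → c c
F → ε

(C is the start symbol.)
A FIRST/FOLLOW conflict occurs when a non-terminal N has a nullable alternative N → β (β ⇒* ε) and another alternative N → α with FIRST(α) ∩ FOLLOW(N) ≠ ∅: on such a lookahead the parser cannot decide between expanding α and letting N vanish via β.

Nullable non-terminals: C, F.
FIRST sets used below: FIRST(C) = { 'c', 'f', 'num', 'x', ε }, FIRST(F) = { 'c', 'f', 'num', 'x', ε }

C: nullable alternative(s) C → F; FOLLOW(C) = { $, 'f', 'num', 'x' }
  C → C f C: FIRST \ {ε} = { 'c', 'f', 'num', 'x' } — overlaps FOLLOW(C) on { 'f', 'num', 'x' }: CONFLICT
  C → F: FIRST \ {ε} = { 'c', 'f', 'num', 'x' } — this is the only nullable alternative, skip

F: nullable alternative(s) F → ε; FOLLOW(F) = { $, 'f', 'num', 'x' }
  F → C x F: FIRST \ {ε} = { 'c', 'f', 'num', 'x' } — overlaps FOLLOW(F) on { 'f', 'num', 'x' }: CONFLICT
  F → C num: FIRST \ {ε} = { 'c', 'f', 'num', 'x' } — overlaps FOLLOW(F) on { 'f', 'num', 'x' }: CONFLICT
  F → c c: FIRST \ {ε} = { 'c' } — disjoint from FOLLOW(F)
  F → ε: FIRST \ {ε} = { } — this is the only nullable alternative, skip

So the grammar has 3 FIRST/FOLLOW conflicts (marked CONFLICT above).

Answer: Yes. C → C f C with FOLLOW(C) on { 'f', 'num', 'x' }; F → C x F with FOLLOW(F) on { 'f', 'num', 'x' }; F → C num with FOLLOW(F) on { 'f', 'num', 'x' }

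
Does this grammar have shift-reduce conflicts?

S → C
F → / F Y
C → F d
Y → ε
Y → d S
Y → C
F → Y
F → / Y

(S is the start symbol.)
Yes — I0: [Y → .] vs [F → . / F Y]; I1: [Y → .] vs [F → . / F Y]; I6: [Y → .] vs [F → . / F Y]; I10: [Y → .] vs [C → F . d]; I13: [C → F d .] vs [F → . / F Y]

A shift-reduce conflict occurs when an LR(0) state has both:
  - a complete (reduce) item [A → α .] (dot at the end), and
  - a shift item [B → β . c γ] (dot before a terminal).

Augment with S' → S and build the canonical LR(0) collection (I0 = CLOSURE({[S' → . S]}), then GOTO on every symbol after a dot until no new states appear). It has 14 states:
  I0: { [C → . F d], [F → . / F Y], [F → . / Y], [F → . Y], [S → . C], [S' → . S], [Y → . C], [Y → . d S], [Y → .] }  — shift, reduce
  I1: { [C → . F d], [F → . / F Y], [F → . / Y], [F → . Y], [F → / . F Y], [F → / . Y], [Y → . C], [Y → . d S], [Y → .] }  — shift, reduce
  I2: { [S → C .], [Y → C .] }  — 2 reduces
  I3: { [C → F . d] }  — shift
  I4: { [S' → S .] }  — accept
  I5: { [F → Y .] }  — reduce
  I6: { [C → . F d], [F → . / F Y], [F → . / Y], [F → . Y], [S → . C], [Y → . C], [Y → . d S], [Y → .], [Y → d . S] }  — shift, reduce
  I7: { [Y → d S .] }  — reduce
  I8: { [C → F d .] }  — reduce
  I9: { [Y → C .] }  — reduce
  I10: { [C → . F d], [C → F . d], [F → . / F Y], [F → . / Y], [F → . Y], [F → / F . Y], [Y → . C], [Y → . d S], [Y → .] }  — shift, reduce
  I11: { [F → / Y .], [F → Y .] }  — 2 reduces
  I12: { [F → / F Y .], [F → Y .] }  — 2 reduces
  I13: { [C → . F d], [C → F d .], [F → . / F Y], [F → . / Y], [F → . Y], [S → . C], [Y → . C], [Y → . d S], [Y → .], [Y → d . S] }  — shift, 2 reduces

I0 contains reduce item [Y → .] and shift items [F → . / F Y], [F → . / Y], [Y → . d S] — shift-reduce conflict.
I1 contains reduce item [Y → .] and shift items [F → . / F Y], [F → . / Y], [Y → . d S] — shift-reduce conflict.
I6 contains reduce item [Y → .] and shift items [F → . / F Y], [F → . / Y], [Y → . d S] — shift-reduce conflict.
I10 contains reduce item [Y → .] and shift items [C → F . d], [F → . / F Y], [F → . / Y], [Y → . d S] — shift-reduce conflict.
I13 contains reduce items [C → F d .], [Y → .] and shift items [F → . / F Y], [F → . / Y], [Y → . d S] — shift-reduce conflict.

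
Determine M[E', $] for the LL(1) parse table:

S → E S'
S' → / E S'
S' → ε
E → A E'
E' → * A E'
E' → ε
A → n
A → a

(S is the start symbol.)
To find M[E', $], we find productions for E' where $ is in the predict set (PREDICT(N → α) = (FIRST(α) \ {ε}) ∪ (FOLLOW(N) if α ⇒* ε)).

Relevant sets:
  FOLLOW(E') = { $, '/' }

E' → * A E': PREDICT = { '*' }
E' → ε: PREDICT = { $, '/' }
  $ is in predict set, so this production goes in M[E', $]

M[E', $] = E' → ε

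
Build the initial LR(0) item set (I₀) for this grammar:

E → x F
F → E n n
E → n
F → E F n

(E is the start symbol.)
{ [E → . n], [E → . x F], [E' → . E] }

First, augment the grammar with E' → E
I₀ = CLOSURE({ [E' → . E] }):
  [E' → . E] has the dot before E: add [E → . x F], [E → . n]
No further items can be added.

I₀ = { [E → . n], [E → . x F], [E' → . E] }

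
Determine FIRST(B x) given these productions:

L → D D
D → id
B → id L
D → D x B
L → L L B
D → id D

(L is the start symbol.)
FIRST sets of the non-terminals involved (from the grammar, by fixed-point iteration):
  FIRST(B) = { 'id' }

To compute FIRST(B x), process the symbols left to right:
Symbol B is a non-terminal. Add FIRST(B) \ {ε} = { 'id' }
B is not nullable (ε ∉ FIRST(B)), so stop here.
FIRST(B x) = { 'id' }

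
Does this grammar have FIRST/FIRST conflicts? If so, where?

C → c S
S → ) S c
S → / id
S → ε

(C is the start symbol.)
A FIRST/FIRST conflict occurs when two productions N → α and N → β for the same non-terminal have FIRST(α) ∩ FIRST(β) ≠ ∅ (with ε ∈ FIRST of a nullable right-hand side, so two nullable alternatives also conflict).

Productions for S:
  S → ) S c: FIRST = { ')' }
  S → / id: FIRST = { '/' }
  S → ε: FIRST = { ε }
C has only one production, so no FIRST/FIRST conflict is possible there.

All alternatives of each non-terminal have pairwise disjoint FIRST sets.

Answer: No FIRST/FIRST conflicts.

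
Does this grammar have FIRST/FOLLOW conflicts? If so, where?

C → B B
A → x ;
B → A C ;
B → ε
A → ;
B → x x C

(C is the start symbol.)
Yes. B → A C ';' with FOLLOW(B) on { ';', 'x' }; B → x x C with FOLLOW(B) on { 'x' }

Nullable non-terminals: B, C.
FIRST sets used below: FIRST(A) = { ';', 'x' }

B: nullable alternative(s) B → ε; FOLLOW(B) = { $, ';', 'x' }
  B → A C ;: FIRST \ {ε} = { ';', 'x' } — overlaps FOLLOW(B) on { ';', 'x' }: CONFLICT
  B → ε: FIRST \ {ε} = { } — this is the only nullable alternative, skip
  B → x x C: FIRST \ {ε} = { 'x' } — overlaps FOLLOW(B) on { 'x' }: CONFLICT
C has a nullable alternative but only one production, so nothing to check.

A has no nullable alternative, so no FIRST/FOLLOW check is needed there.

So the grammar has 2 FIRST/FOLLOW conflicts (marked CONFLICT above).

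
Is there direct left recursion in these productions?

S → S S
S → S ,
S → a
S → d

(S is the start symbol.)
S → S S: LEFT RECURSIVE (starts with S)
S → S ,: LEFT RECURSIVE (starts with S)
S → a: starts with a
S → d: starts with d

The grammar has direct left recursion on: S.

Answer: Yes, S is left-recursive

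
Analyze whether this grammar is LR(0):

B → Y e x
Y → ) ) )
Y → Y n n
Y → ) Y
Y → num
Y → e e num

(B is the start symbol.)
No. Shift-reduce conflict between [Y → ) Y .] and [Y → Y . n n]

Augment with B' → B and build the canonical LR(0) collection (I0 = CLOSURE({[B' → . B]}), then GOTO on every symbol after a dot until no new states appear). It has 15 states:
  I0: { [B → . Y e x], [B' → . B], [Y → . ) ) )], [Y → . ) Y], [Y → . Y n n], [Y → . e e num], [Y → . num] }  — shift
  I1: { [Y → ) . ) )], [Y → ) . Y], [Y → . ) ) )], [Y → . ) Y], [Y → . Y n n], [Y → . e e num], [Y → . num] }  — shift
  I2: { [B' → B .] }  — accept
  I3: { [B → Y . e x], [Y → Y . n n] }  — shift
  I4: { [Y → e . e num] }  — shift
  I5: { [Y → num .] }  — reduce
  I6: { [Y → e e . num] }  — shift
  I7: { [Y → e e num .] }  — reduce
  I8: { [B → Y e . x] }  — shift
  I9: { [Y → Y n . n] }  — shift
  I10: { [Y → Y n n .] }  — reduce
  I11: { [B → Y e x .] }  — reduce
  I12: { [Y → ) ) . )], [Y → ) . ) )], [Y → ) . Y], [Y → . ) ) )], [Y → . ) Y], [Y → . Y n n], [Y → . e e num], [Y → . num] }  — shift
  I13: { [Y → ) Y .], [Y → Y . n n] }  — shift, reduce
  I14: { [Y → ) ) ) .], [Y → ) ) . )], [Y → ) . ) )], [Y → ) . Y], [Y → . ) ) )], [Y → . ) Y], [Y → . Y n n], [Y → . e e num], [Y → . num] }  — shift, reduce

Conflict in state I13:
  Shift-reduce conflict between [Y → ) Y .] and [Y → Y . n n]
So the grammar is NOT LR(0).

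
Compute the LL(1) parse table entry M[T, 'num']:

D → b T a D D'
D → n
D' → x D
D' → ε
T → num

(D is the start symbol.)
To find M[T, 'num'], we find productions for T where 'num' is in the predict set (PREDICT(N → α) = (FIRST(α) \ {ε}) ∪ (FOLLOW(N) if α ⇒* ε)).

T → num: PREDICT = { 'num' }
  'num' is in predict set, so this production goes in M[T, 'num']

M[T, 'num'] = T → num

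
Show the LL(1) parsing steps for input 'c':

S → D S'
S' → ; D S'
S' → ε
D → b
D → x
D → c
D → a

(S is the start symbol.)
Stack is shown with the top on the left.

Stack   Input  Action
---------------------
S $     c $    output S → D S'
D S' $  c $    output D → c
c S' $  c $    match 'c'
S' $    $      output S' → ε
$       $      accept

The string is accepted.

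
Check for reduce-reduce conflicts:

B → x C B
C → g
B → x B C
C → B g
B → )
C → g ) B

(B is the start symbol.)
Yes — I12: [C → B g .] vs [C → g .]

Augment with B' → B and build the canonical LR(0) collection (I0 = CLOSURE({[B' → . B]}), then GOTO on every symbol after a dot until no new states appear). It has 14 states:
  I0: { [B → . )], [B → . x B C], [B → . x C B], [B' → . B] }  — shift
  I1: { [B → ) .] }  — reduce
  I2: { [B' → B .] }  — accept
  I3: { [B → . )], [B → . x B C], [B → . x C B], [B → x . B C], [B → x . C B], [C → . B g], [C → . g ) B], [C → . g] }  — shift
  I4: { [B → . )], [B → . x B C], [B → . x C B], [B → x B . C], [C → . B g], [C → . g ) B], [C → . g], [C → B . g] }  — shift
  I5: { [B → . )], [B → . x B C], [B → . x C B], [B → x C . B] }  — shift
  I6: { [C → g . ) B], [C → g .] }  — shift, reduce
  I7: { [B → . )], [B → . x B C], [B → . x C B], [C → g ) . B] }  — shift
  I8: { [C → g ) B .] }  — reduce
  I9: { [B → x C B .] }  — reduce
  I10: { [C → B . g] }  — shift
  I11: { [B → x B C .] }  — reduce
  I12: { [C → B g .], [C → g . ) B], [C → g .] }  — shift, 2 reduces
  I13: { [C → B g .] }  — reduce

I12 contains complete items [C → B g .], [C → g .] — reduce-reduce conflict.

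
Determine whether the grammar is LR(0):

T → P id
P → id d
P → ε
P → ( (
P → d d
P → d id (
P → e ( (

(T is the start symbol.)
No. Shift-reduce conflict between [P → .] and [P → . ( (]

A grammar is LR(0) if no state in the canonical LR(0) collection has:
  - both a shift item (dot before a terminal) and a complete item (shift-reduce conflict), or
  - two or more complete items (reduce-reduce conflict; the accept item [T' → T .] counts as a complete item here).

Augment with T' → T and build the canonical LR(0) collection (I0 = CLOSURE({[T' → . T]}), then GOTO on every symbol after a dot until no new states appear). It has 15 states:
  I0: { [P → . ( (], [P → . d d], [P → . d id (], [P → . e ( (], [P → . id d], [P → .], [T → . P id], [T' → . T] }  — shift, reduce
  I1: { [P → ( . (] }  — shift
  I2: { [T → P . id] }  — shift
  I3: { [T' → T .] }  — accept
  I4: { [P → d . d], [P → d . id (] }  — shift
  I5: { [P → e . ( (] }  — shift
  I6: { [P → id . d] }  — shift
  I7: { [P → id d .] }  — reduce
  I8: { [P → e ( . (] }  — shift
  I9: { [P → e ( ( .] }  — reduce
  I10: { [P → d d .] }  — reduce
  I11: { [P → d id . (] }  — shift
  I12: { [P → d id ( .] }  — reduce
  I13: { [T → P id .] }  — reduce
  I14: { [P → ( ( .] }  — reduce

Conflict in state I0:
  Shift-reduce conflict between [P → .] and [P → . ( (]
So the grammar is NOT LR(0).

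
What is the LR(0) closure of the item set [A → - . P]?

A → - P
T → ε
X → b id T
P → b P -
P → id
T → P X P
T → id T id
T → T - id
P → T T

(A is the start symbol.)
{ [A → - . P], [P → . T T], [P → . b P -], [P → . id], [T → . P X P], [T → . T - id], [T → . id T id], [T → .] }

Start with: [A → - . P]
  [A → - . P] has the dot before P: add [P → . b P -], [P → . id], [P → . T T]
  [P → . T T] has the dot before T: add [T → .], [T → . P X P], [T → . id T id], [T → . T - id]
No further items can be added.

CLOSURE = { [A → - . P], [P → . T T], [P → . b P -], [P → . id], [T → . P X P], [T → . T - id], [T → . id T id], [T → .] }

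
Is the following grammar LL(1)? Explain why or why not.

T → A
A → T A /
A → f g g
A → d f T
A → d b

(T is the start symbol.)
Relevant sets:
  FIRST(T) = { 'd', 'f' }

For A:
  PREDICT(A → T A '/') = { 'd', 'f' }
  PREDICT(A → f g g) = { 'f' }
  PREDICT(A → d f T) = { 'd' }
  PREDICT(A → d b) = { 'd' }
T has a single production, so nothing to check there.

Conflict found: Predict set conflict for A: { 'f' }
The grammar is NOT LL(1).

Answer: No. Predict set conflict for A: { 'f' }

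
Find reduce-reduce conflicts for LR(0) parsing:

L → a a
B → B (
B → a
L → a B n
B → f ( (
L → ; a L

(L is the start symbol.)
Augment with L' → L and build the canonical LR(0) collection (I0 = CLOSURE({[L' → . L]}), then GOTO on every symbol after a dot until no new states appear). It has 13 states:
  I0: { [L → . ; a L], [L → . a B n], [L → . a a], [L' → . L] }  — shift
  I1: { [L → ; . a L] }  — shift
  I2: { [L' → L .] }  — accept
  I3: { [B → . B (], [B → . a], [B → . f ( (], [L → a . B n], [L → a . a] }  — shift
  I4: { [B → B . (], [L → a B . n] }  — shift
  I5: { [B → a .], [L → a a .] }  — 2 reduces
  I6: { [B → f . ( (] }  — shift
  I7: { [B → f ( . (] }  — shift
  I8: { [B → f ( ( .] }  — reduce
  I9: { [B → B ( .] }  — reduce
  I10: { [L → a B n .] }  — reduce
  I11: { [L → . ; a L], [L → . a B n], [L → . a a], [L → ; a . L] }  — shift
  I12: { [L → ; a L .] }  — reduce

I5 contains complete items [B → a .], [L → a a .] — reduce-reduce conflict.

Answer: Yes — I5: [B → a .] vs [L → a a .]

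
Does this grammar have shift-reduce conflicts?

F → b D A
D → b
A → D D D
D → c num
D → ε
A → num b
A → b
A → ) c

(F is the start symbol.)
Yes — I2: [D → .] vs [D → . b]; I3: [D → .] vs [A → . ) c]; I9: [D → .] vs [D → . b]; I13: [D → .] vs [D → . b]

Augment with F' → F and build the canonical LR(0) collection (I0 = CLOSURE({[F' → . F]}), then GOTO on every symbol after a dot until no new states appear). It has 16 states:
  I0: { [F → . b D A], [F' → . F] }  — shift
  I1: { [F' → F .] }  — accept
  I2: { [D → . b], [D → . c num], [D → .], [F → b . D A] }  — shift, reduce
  I3: { [A → . ) c], [A → . D D D], [A → . b], [A → . num b], [D → . b], [D → . c num], [D → .], [F → b D . A] }  — shift, reduce
  I4: { [D → b .] }  — reduce
  I5: { [D → c . num] }  — shift
  I6: { [D → c num .] }  — reduce
  I7: { [A → ) . c] }  — shift
  I8: { [F → b D A .] }  — reduce
  I9: { [A → D . D D], [D → . b], [D → . c num], [D → .] }  — shift, reduce
  I10: { [A → b .], [D → b .] }  — 2 reduces
  I11: { [A → num . b] }  — shift
  I12: { [A → num b .] }  — reduce
  I13: { [A → D D . D], [D → . b], [D → . c num], [D → .] }  — shift, reduce
  I14: { [A → D D D .] }  — reduce
  I15: { [A → ) c .] }  — reduce

I2 contains reduce item [D → .] and shift items [D → . b], [D → . c num] — shift-reduce conflict.
I3 contains reduce item [D → .] and shift items [A → . ) c], [A → . b], [A → . num b], [D → . b], [D → . c num] — shift-reduce conflict.
I9 contains reduce item [D → .] and shift items [D → . b], [D → . c num] — shift-reduce conflict.
I13 contains reduce item [D → .] and shift items [D → . b], [D → . c num] — shift-reduce conflict.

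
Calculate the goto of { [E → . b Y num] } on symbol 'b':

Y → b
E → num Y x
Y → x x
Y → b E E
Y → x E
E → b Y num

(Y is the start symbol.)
{ [E → b . Y num], [Y → . b E E], [Y → . b], [Y → . x E], [Y → . x x] }

GOTO(I, 'b') = CLOSURE({ [A → αX.β] : [A → α.Xβ] ∈ I, X = 'b' })

Items with dot before 'b', with the dot advanced:
  [E → . b Y num] → [E → b . Y num]
Closure of the advanced items:
  [E → b . Y num] has the dot before Y: add [Y → . b], [Y → . x x], [Y → . b E E], [Y → . x E]

GOTO = { [E → b . Y num], [Y → . b E E], [Y → . b], [Y → . x E], [Y → . x x] }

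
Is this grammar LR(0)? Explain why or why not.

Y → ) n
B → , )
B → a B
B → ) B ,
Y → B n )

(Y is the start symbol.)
Augment with Y' → Y and build the canonical LR(0) collection (I0 = CLOSURE({[Y' → . Y]}), then GOTO on every symbol after a dot until no new states appear). It has 14 states:
  I0: { [B → . ) B ,], [B → . , )], [B → . a B], [Y → . ) n], [Y → . B n )], [Y' → . Y] }  — shift
  I1: { [B → ) . B ,], [B → . ) B ,], [B → . , )], [B → . a B], [Y → ) . n] }  — shift
  I2: { [B → , . )] }  — shift
  I3: { [Y → B . n )] }  — shift
  I4: { [Y' → Y .] }  — accept
  I5: { [B → . ) B ,], [B → . , )], [B → . a B], [B → a . B] }  — shift
  I6: { [B → ) . B ,], [B → . ) B ,], [B → . , )], [B → . a B] }  — shift
  I7: { [B → a B .] }  — reduce
  I8: { [B → ) B . ,] }  — shift
  I9: { [B → ) B , .] }  — reduce
  I10: { [Y → B n . )] }  — shift
  I11: { [Y → B n ) .] }  — reduce
  I12: { [B → , ) .] }  — reduce
  I13: { [Y → ) n .] }  — reduce

Every state is either a pure shift/goto state or contains exactly one complete item and nothing to shift — no conflicts. The grammar is LR(0).

Answer: Yes, the grammar is LR(0)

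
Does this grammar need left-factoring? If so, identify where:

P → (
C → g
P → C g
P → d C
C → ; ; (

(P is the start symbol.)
No, left-factoring is not needed

Left-factoring is needed when two productions for the same non-terminal
share a common prefix on the right-hand side.

Productions for P:
  P → (
  P → C g
  P → d C
Productions for C:
  C → g
  C → ; ; (

No common prefixes found.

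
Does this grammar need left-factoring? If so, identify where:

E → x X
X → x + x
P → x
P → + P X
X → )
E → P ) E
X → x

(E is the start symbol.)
Yes, X has productions with common prefix 'x'

Left-factoring is needed when two productions for the same non-terminal
share a common prefix on the right-hand side.

Productions for E:
  E → x X
  E → P ) E
Productions for X:
  X → x + x
  X → )
  X → x
Productions for P:
  P → x
  P → + P X

Found common prefix 'x' in productions for X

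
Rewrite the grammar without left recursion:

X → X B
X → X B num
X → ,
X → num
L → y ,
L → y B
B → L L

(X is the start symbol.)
X is directly left-recursive. The standard transformation for
  A → A α₁ | ... | A α_m | β₁ | ... | β_n
is
  A  → β₁ A' | ... | β_n A'
  A' → α₁ A' | ... | α_m A' | ε

X → , becomes X → , X'
X → num becomes X → num X'
X → X B becomes X' → B X'
X → X B num becomes X' → B num X'
Add X' → ε

Productions for other non-terminals are unchanged:
  L → y ,
  L → y B
  B → L L

Resulting grammar:
X → , X'
X → num X'
X' → B X'
X' → B num X'
X' → ε
L → y ,
L → y B
B → L L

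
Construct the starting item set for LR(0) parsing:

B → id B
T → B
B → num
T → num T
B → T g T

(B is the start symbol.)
{ [B → . T g T], [B → . id B], [B → . num], [B' → . B], [T → . B], [T → . num T] }

First, augment the grammar with B' → B
I₀ = CLOSURE({ [B' → . B] }):
  [B' → . B] has the dot before B: add [B → . id B], [B → . num], [B → . T g T]
  [B → . T g T] has the dot before T: add [T → . B], [T → . num T]
No further items can be added.

I₀ = { [B → . T g T], [B → . id B], [B → . num], [B' → . B], [T → . B], [T → . num T] }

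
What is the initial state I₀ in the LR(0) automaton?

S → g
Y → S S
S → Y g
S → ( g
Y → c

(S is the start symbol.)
{ [S → . ( g], [S → . Y g], [S → . g], [S' → . S], [Y → . S S], [Y → . c] }

First, augment the grammar with S' → S
I₀ = CLOSURE({ [S' → . S] }):
  [S' → . S] has the dot before S: add [S → . g], [S → . Y g], [S → . ( g]
  [S → . Y g] has the dot before Y: add [Y → . S S], [Y → . c]
No further items can be added.

I₀ = { [S → . ( g], [S → . Y g], [S → . g], [S' → . S], [Y → . S S], [Y → . c] }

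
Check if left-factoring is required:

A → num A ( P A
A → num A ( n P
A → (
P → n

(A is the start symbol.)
Left-factoring is needed when two productions for the same non-terminal
share a common prefix on the right-hand side.

Productions for A:
  A → num A ( P A
  A → num A ( n P
  A → (

Found common prefix 'num A (' in productions for A

Answer: Yes, A has productions with common prefix 'num A ('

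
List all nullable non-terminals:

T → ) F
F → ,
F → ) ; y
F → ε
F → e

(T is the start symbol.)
{ 'F' }

A non-terminal is nullable if it can derive ε (the empty string): either it has an ε-production, or it has a production whose right-hand side consists entirely of nullable non-terminals.

ε-productions: F → ε
So F is immediately nullable.
No further non-terminal can be added: every production for the remaining non-terminals contains a terminal or a non-nullable non-terminal.
Nullable = { 'F' }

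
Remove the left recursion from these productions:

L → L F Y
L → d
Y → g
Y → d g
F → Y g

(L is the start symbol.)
L → d L'
L' → F Y L'
L' → ε
Y → g
Y → d g
F → Y g

L is directly left-recursive. The standard transformation for
  A → A α₁ | ... | A α_m | β₁ | ... | β_n
is
  A  → β₁ A' | ... | β_n A'
  A' → α₁ A' | ... | α_m A' | ε

L → d becomes L → d L'
L → L F Y becomes L' → F Y L'
Add L' → ε

Productions for other non-terminals are unchanged:
  Y → g
  Y → d g
  F → Y g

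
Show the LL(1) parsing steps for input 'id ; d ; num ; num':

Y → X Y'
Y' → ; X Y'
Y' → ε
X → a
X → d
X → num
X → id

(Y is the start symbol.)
Stack is shown with the top on the left.

Stack     Input                 Action
--------------------------------------
Y $       id ; d ; num ; num $  output Y → X Y'
X Y' $    id ; d ; num ; num $  output X → id
id Y' $   id ; d ; num ; num $  match 'id'
Y' $      ; d ; num ; num $     output Y' → ; X Y'
; X Y' $  ; d ; num ; num $     match ';'
X Y' $    d ; num ; num $       output X → d
d Y' $    d ; num ; num $       match 'd'
Y' $      ; num ; num $         output Y' → ; X Y'
; X Y' $  ; num ; num $         match ';'
X Y' $    num ; num $           output X → num
num Y' $  num ; num $           match 'num'
Y' $      ; num $               output Y' → ; X Y'
; X Y' $  ; num $               match ';'
X Y' $    num $                 output X → num
num Y' $  num $                 match 'num'
Y' $      $                     output Y' → ε
$         $                     accept

The string is accepted.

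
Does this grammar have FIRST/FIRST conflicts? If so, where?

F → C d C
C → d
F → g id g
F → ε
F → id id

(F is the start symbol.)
FIRST sets of the non-terminals at (or reachable through a nullable prefix from) the front of some alternative:
  FIRST(C) = { 'd' }

Productions for F:
  F → C d C: FIRST = { 'd' }
  F → g id g: FIRST = { 'g' }
  F → ε: FIRST = { ε }
  F → id id: FIRST = { 'id' }
C has only one production, so no FIRST/FIRST conflict is possible there.

All alternatives of each non-terminal have pairwise disjoint FIRST sets.

Answer: No FIRST/FIRST conflicts.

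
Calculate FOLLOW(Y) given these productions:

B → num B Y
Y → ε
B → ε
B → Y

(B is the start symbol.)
{ $ }

To compute FOLLOW(Y), find every occurrence of Y on a right-hand side N → α Y β: add FIRST(β) \ {ε}, and if β is empty or nullable also add FOLLOW(N). Iterate to a fixed point.

In B → num B Y: Y is at the end, add FOLLOW(B)
In B → Y: Y is at the end, add FOLLOW(B)

The FOLLOW sets referred to above (computed the same way, to a fixed point):
  FOLLOW(B) = { $ }

Taking the union: FOLLOW(Y) = { $ }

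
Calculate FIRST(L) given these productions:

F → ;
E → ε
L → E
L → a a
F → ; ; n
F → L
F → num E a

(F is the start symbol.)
To compute FIRST(L), examine every production with L on the left-hand side, reading each right-hand side left to right until a non-nullable symbol is reached.

FIRST sets of the other non-terminals involved (by the same procedure, iterated to a fixed point):
  FIRST(E) = { ε }

From L → E:
  - E is a non-terminal: add FIRST(E) \ {ε} = { }
    E is nullable and nothing follows, so the whole right-hand side can vanish: ε ∈ FIRST(L)
From L → a a:
  - a is a terminal: add 'a' and stop

Collecting: FIRST(L) = { 'a', ε }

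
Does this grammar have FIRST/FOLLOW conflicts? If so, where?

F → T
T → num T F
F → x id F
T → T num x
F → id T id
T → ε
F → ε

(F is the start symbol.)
A FIRST/FOLLOW conflict occurs when a non-terminal N has a nullable alternative N → β (β ⇒* ε) and another alternative N → α with FIRST(α) ∩ FOLLOW(N) ≠ ∅: on such a lookahead the parser cannot decide between expanding α and letting N vanish via β.

Nullable non-terminals: F, T.
FIRST sets used below: FIRST(T) = { 'num', ε }

F: nullable alternative(s) F → T, F → ε; FOLLOW(F) = { $, 'id', 'num', 'x' }
  F → T: FIRST \ {ε} = { 'num' } — overlaps FOLLOW(F) on { 'num' }: CONFLICT
  F → x id F: FIRST \ {ε} = { 'x' } — overlaps FOLLOW(F) on { 'x' }: CONFLICT
  F → id T id: FIRST \ {ε} = { 'id' } — overlaps FOLLOW(F) on { 'id' }: CONFLICT
  F → ε: FIRST \ {ε} = { } — disjoint from FOLLOW(F)

T: nullable alternative(s) T → ε; FOLLOW(T) = { $, 'id', 'num', 'x' }
  T → num T F: FIRST \ {ε} = { 'num' } — overlaps FOLLOW(T) on { 'num' }: CONFLICT
  T → T num x: FIRST \ {ε} = { 'num' } — overlaps FOLLOW(T) on { 'num' }: CONFLICT
  T → ε: FIRST \ {ε} = { } — this is the only nullable alternative, skip

So the grammar has 5 FIRST/FOLLOW conflicts (marked CONFLICT above).

Answer: Yes. F → T with FOLLOW(F) on { 'num' }; F → x id F with FOLLOW(F) on { 'x' }; F → id T id with FOLLOW(F) on { 'id' }; T → num T F with FOLLOW(T) on { 'num' }; T → T num x with FOLLOW(T) on { 'num' }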